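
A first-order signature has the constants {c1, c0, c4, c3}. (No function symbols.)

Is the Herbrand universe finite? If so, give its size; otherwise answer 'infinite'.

4

There are no function symbols, so every ground term is one of the 4 constants.
The Herbrand universe is {c1, c0, c4, c3}, which is finite with 4 elements.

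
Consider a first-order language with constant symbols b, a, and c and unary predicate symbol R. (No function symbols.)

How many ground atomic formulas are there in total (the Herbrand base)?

3

With no function symbols, the Herbrand universe is just the 3 constants.
Ground atoms per predicate: R: 3.
Herbrand base size = 3 = 3.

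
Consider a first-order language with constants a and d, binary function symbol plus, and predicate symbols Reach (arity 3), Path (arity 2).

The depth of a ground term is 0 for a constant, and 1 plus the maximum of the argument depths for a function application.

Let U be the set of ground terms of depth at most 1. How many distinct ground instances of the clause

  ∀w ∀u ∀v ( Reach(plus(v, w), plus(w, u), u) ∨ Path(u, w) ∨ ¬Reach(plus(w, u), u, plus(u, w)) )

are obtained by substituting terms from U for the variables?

Ground terms of depth ≤ 1:
  Count level by level. With function symbols plus/2, the terms of depth ≤ k are the 2 constants together with each function applied to depth-≤(k−1) tuples, so N_k = 2 + N_{k-1}^2.
  N_0 = 2
  N_1 = 2 + 2^2 = 6
  Explicitly: a, d, plus(a, a), plus(a, d), plus(d, a), plus(d, d).
So there are 6 ground terms available for substitution.
Each of w, u, v ranges independently over the available ground terms, and distinct assignments produce distinct instances.
Number of ground instances = 6^3 = 216.

216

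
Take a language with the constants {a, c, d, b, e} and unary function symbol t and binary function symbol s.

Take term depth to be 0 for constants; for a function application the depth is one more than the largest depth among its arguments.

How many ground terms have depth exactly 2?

1230

Count level by level. With function symbols t/1, s/2, the terms of depth ≤ k are the 5 constants together with each function applied to depth-≤(k−1) tuples, so N_k = 5 + N_{k-1} + N_{k-1}^2.
N_0 = 5
N_1 = 5 + 5 + 5^2 = 35
N_2 = 5 + 35 + 35^2 = 1265
Terms of depth exactly 2: N_2 − N_1 = 1265 − 35 = 1230.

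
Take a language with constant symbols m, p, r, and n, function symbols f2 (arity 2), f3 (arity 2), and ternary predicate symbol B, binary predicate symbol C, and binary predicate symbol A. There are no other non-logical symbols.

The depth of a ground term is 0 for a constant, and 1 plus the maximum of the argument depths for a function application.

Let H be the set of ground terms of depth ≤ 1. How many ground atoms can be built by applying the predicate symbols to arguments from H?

First count ground terms of depth ≤ 1.
Let N_k count ground terms of depth at most k. Each non-constant term of depth ≤ k is some function symbol applied to depth-≤(k−1) arguments, giving N_k = 4 + N_{k-1}^2 + N_{k-1}^2.
N_0 = 4
N_1 = 4 + 4^2 + 4^2 = 36
So |H| = 36.
For each predicate symbol, the number of ground atoms is |H| raised to its arity; summing:
  B: 36^3 = 46656;  C: 36^2 = 1296;  A: 36^2 = 1296
Total ground atoms: 46656 + 1296 + 1296 = 49248.

49248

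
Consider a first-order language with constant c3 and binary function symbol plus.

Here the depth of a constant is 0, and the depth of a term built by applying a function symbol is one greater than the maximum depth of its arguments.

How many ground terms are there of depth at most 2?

5

Count level by level. With function symbols plus/2, the terms of depth ≤ k are the 1 constant together with each function applied to depth-≤(k−1) tuples, so N_k = 1 + N_{k-1}^2.
N_0 = 1
N_1 = 1 + 1^2 = 2
N_2 = 1 + 2^2 = 5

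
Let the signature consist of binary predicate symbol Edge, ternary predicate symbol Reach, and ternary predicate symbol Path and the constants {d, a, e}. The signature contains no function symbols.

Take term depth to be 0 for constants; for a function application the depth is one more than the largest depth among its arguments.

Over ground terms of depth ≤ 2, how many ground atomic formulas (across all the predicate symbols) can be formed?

First count ground terms of depth ≤ 2.
With no function symbols every ground term is a constant, so there are exactly 3 ground terms at every depth bound.
N_0 = 3
N_1 = 3
N_2 = 3
Explicitly: d, a, e.
So |H| = 3.
Each predicate of arity r yields |H|^r ground atoms (one per choice of an r-tuple from H):
  Edge: 3^2 = 9;  Reach: 3^3 = 27;  Path: 3^3 = 27
Total ground atoms: 9 + 27 + 27 = 63.

63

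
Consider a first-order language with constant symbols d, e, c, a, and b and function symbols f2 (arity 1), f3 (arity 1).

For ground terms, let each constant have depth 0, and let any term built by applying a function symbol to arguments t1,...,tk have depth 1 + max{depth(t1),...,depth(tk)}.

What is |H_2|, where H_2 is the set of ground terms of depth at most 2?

Write N_k for the number of ground terms of depth ≤ k. A term of depth ≤ k is either a constant or a function symbol applied to arguments of depth ≤ k−1, so N_k = 5 + N_{k-1} + N_{k-1}.
N_0 = 5
N_1 = 5 + 5 + 5 = 15
N_2 = 5 + 15 + 15 = 35

35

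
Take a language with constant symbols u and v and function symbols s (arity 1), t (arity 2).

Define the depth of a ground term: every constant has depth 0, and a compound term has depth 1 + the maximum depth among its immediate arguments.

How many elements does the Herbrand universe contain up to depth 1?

8

Write N_k for the number of ground terms of depth ≤ k. A term of depth ≤ k is either a constant or a function symbol applied to arguments of depth ≤ k−1, so N_k = 2 + N_{k-1} + N_{k-1}^2.
N_0 = 2
N_1 = 2 + 2 + 2^2 = 8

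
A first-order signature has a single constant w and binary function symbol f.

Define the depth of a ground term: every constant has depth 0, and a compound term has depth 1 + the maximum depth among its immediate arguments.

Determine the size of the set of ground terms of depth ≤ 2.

5

If N_k denotes the number of depth-≤k ground terms, the 1 constant gives N_0 = 1, and each function symbol of arity r contributes N_{k-1}^r new terms at level k: N_k = 1 + N_{k-1}^2.
N_0 = 1
N_1 = 1 + 1^2 = 2
N_2 = 1 + 2^2 = 5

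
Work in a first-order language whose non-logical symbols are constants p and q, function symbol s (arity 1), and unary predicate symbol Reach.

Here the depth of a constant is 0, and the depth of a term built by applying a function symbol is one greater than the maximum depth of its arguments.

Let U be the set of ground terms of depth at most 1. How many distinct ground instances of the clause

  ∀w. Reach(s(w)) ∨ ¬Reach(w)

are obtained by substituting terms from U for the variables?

Ground terms of depth ≤ 1:
  Let N_k = |{terms of depth ≤ k}|. Then N_0 = 2 and N_k = 2 + N_{k-1} for k ≥ 1 (one summand per function symbol, arity giving the exponent).
  N_0 = 2
  N_1 = 2 + 2 = 4
  Explicitly: p, q, s(p), s(q).
So there are 4 ground terms available for substitution.
There is 1 variable to instantiate (w),  occurring in at least one literal, so different choices give different ground instances.
Number of ground instances = 4.

4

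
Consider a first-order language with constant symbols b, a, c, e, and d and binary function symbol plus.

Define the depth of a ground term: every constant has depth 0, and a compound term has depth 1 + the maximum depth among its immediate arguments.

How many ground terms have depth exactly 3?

If N_k denotes the number of depth-≤k ground terms, the 5 constants give N_0 = 5, and each function symbol of arity r contributes N_{k-1}^r new terms at level k: N_k = 5 + N_{k-1}^2.
N_0 = 5
N_1 = 5 + 5^2 = 30
N_2 = 5 + 30^2 = 905
N_3 = 5 + 905^2 = 819030
Terms of depth exactly 3: N_3 − N_2 = 819030 − 905 = 818125.

818125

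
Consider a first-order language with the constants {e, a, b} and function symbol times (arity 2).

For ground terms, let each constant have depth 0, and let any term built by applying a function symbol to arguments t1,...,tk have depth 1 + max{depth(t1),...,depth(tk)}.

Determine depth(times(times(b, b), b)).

2

depth(times(b, b)) = 1 + max(0, 0) = 1
depth(times(times(b, b), b)) = 1 + max(1, 0) = 2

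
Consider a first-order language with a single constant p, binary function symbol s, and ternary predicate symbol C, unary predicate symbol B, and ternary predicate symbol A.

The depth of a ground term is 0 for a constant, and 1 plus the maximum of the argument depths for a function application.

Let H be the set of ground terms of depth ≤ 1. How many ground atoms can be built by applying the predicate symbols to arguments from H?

18

First count ground terms of depth ≤ 1.
Count level by level. With function symbols s/2, the terms of depth ≤ k are the 1 constant together with each function applied to depth-≤(k−1) tuples, so N_k = 1 + N_{k-1}^2.
N_0 = 1
N_1 = 1 + 1^2 = 2
Explicitly: p, s(p, p).
So |H| = 2.
Ground atoms are formed by filling each argument slot of a predicate with a term from H, so an r-ary predicate gives |H|^r atoms:
  C: 2^3 = 8;  B: 2;  A: 2^3 = 8
Total ground atoms: 8 + 2 + 8 = 18.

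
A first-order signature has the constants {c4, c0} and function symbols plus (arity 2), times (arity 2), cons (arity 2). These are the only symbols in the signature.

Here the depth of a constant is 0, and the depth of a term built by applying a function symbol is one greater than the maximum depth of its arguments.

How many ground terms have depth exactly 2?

Let N_k = |{terms of depth ≤ k}|. Then N_0 = 2 and N_k = 2 + N_{k-1}^2 + N_{k-1}^2 + N_{k-1}^2 for k ≥ 1 (one summand per function symbol, arity giving the exponent).
N_0 = 2
N_1 = 2 + 2^2 + 2^2 + 2^2 = 14
N_2 = 2 + 14^2 + 14^2 + 14^2 = 590
Terms of depth exactly 2: N_2 − N_1 = 590 − 14 = 576.

576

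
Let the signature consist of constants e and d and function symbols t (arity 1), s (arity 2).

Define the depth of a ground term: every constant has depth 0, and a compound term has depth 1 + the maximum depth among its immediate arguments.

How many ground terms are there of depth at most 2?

Let N_k = |{terms of depth ≤ k}|. Then N_0 = 2 and N_k = 2 + N_{k-1} + N_{k-1}^2 for k ≥ 1 (one summand per function symbol, arity giving the exponent).
N_0 = 2
N_1 = 2 + 2 + 2^2 = 8
N_2 = 2 + 8 + 8^2 = 74

74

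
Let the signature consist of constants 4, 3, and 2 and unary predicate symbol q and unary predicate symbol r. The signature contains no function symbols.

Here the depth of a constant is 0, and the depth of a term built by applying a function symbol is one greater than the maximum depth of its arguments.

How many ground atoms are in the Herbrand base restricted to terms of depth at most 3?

First count ground terms of depth ≤ 3.
With no function symbols every ground term is a constant, so there are exactly 3 ground terms at every depth bound.
N_0 = 3
N_1 = 3
N_2 = 3
N_3 = 3
So |H| = 3.
A ground atom is a predicate applied to a tuple of terms from H, so the count is the sum over predicates of |H|^arity:
  q: 3;  r: 3
Total ground atoms: 3 + 3 = 6.

6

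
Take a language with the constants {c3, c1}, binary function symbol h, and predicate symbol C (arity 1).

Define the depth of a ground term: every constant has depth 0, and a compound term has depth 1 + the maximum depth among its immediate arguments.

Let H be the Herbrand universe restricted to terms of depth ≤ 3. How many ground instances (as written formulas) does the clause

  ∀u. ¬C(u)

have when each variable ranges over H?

1446

Ground terms of depth ≤ 3:
  Write N_k for the number of ground terms of depth ≤ k. A term of depth ≤ k is either a constant or a function symbol applied to arguments of depth ≤ k−1, so N_k = 2 + N_{k-1}^2.
  N_0 = 2
  N_1 = 2 + 2^2 = 6
  N_2 = 2 + 6^2 = 38
  N_3 = 2 + 38^2 = 1446
So there are 1446 ground terms available for substitution.
The body mentions the single quantified variable u; since ground terms form a free algebra, no two substitutions collapse to the same formula.
Number of ground instances = 1446.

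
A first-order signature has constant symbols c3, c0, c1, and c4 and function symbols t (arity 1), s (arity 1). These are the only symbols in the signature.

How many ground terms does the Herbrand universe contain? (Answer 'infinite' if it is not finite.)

The signature has at least one function symbol (t, arity 1) and at least one constant (c3).
Iterating t gives infinitely many distinct ground terms: c3, t(c3), t(t(c3)), ...
So the Herbrand universe is infinite.

infinite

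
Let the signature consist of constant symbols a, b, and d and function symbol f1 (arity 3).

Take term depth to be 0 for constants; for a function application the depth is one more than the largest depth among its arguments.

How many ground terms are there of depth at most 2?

Count level by level. With function symbols f1/3, the terms of depth ≤ k are the 3 constants together with each function applied to depth-≤(k−1) tuples, so N_k = 3 + N_{k-1}^3.
N_0 = 3
N_1 = 3 + 3^3 = 30
N_2 = 3 + 30^3 = 27003

27003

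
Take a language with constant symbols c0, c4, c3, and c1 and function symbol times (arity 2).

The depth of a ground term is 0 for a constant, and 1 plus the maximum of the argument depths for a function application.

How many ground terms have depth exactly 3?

If N_k denotes the number of depth-≤k ground terms, the 4 constants give N_0 = 4, and each function symbol of arity r contributes N_{k-1}^r new terms at level k: N_k = 4 + N_{k-1}^2.
N_0 = 4
N_1 = 4 + 4^2 = 20
N_2 = 4 + 20^2 = 404
N_3 = 4 + 404^2 = 163220
Terms of depth exactly 3: N_3 − N_2 = 163220 − 404 = 162816.

162816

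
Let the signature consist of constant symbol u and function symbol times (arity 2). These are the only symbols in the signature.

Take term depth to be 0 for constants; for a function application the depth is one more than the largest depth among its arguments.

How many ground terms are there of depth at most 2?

5

If N_k denotes the number of depth-≤k ground terms, the 1 constant gives N_0 = 1, and each function symbol of arity r contributes N_{k-1}^r new terms at level k: N_k = 1 + N_{k-1}^2.
N_0 = 1
N_1 = 1 + 1^2 = 2
N_2 = 1 + 2^2 = 5
Explicitly: u, times(u, u), times(u, times(u, u)), times(times(u, u), u), times(times(u, u), times(u, u)).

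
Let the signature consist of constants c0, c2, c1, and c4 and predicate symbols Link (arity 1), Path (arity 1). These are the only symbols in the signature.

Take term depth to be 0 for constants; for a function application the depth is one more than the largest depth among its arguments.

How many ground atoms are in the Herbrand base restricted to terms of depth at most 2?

First count ground terms of depth ≤ 2.
With no function symbols every ground term is a constant, so there are exactly 4 ground terms at every depth bound.
N_0 = 4
N_1 = 4
N_2 = 4
So |H| = 4.
Ground atoms are formed by filling each argument slot of a predicate with a term from H, so an r-ary predicate gives |H|^r atoms:
  Link: 4;  Path: 4
Total ground atoms: 4 + 4 = 8.

8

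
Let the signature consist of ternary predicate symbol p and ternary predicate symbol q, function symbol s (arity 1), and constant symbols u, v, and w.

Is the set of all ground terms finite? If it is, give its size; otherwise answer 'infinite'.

infinite

The signature has at least one function symbol (s, arity 1) and at least one constant (u).
Iterating s gives infinitely many distinct ground terms: u, s(u), s(s(u)), ...
So the Herbrand universe is infinite.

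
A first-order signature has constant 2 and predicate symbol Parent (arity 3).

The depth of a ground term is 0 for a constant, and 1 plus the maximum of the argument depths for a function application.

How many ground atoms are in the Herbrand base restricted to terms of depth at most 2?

First count ground terms of depth ≤ 2.
With no function symbols every ground term is a constant, so there is exactly 1 ground term at every depth bound.
N_0 = 1
N_1 = 1
N_2 = 1
Explicitly: 2.
So |H| = 1.
Ground atoms are formed by filling each argument slot of a predicate with a term from H, so an r-ary predicate gives |H|^r atoms:
  Parent: 1^3 = 1
Total ground atoms: 1.

1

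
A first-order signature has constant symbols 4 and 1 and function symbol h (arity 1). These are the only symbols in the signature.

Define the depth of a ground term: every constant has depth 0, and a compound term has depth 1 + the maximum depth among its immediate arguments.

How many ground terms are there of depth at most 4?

Let N_k = |{terms of depth ≤ k}|. Then N_0 = 2 and N_k = 2 + N_{k-1} for k ≥ 1 (one summand per function symbol, arity giving the exponent).
N_0 = 2
N_1 = 2 + 2 = 4
N_2 = 2 + 4 = 6
N_3 = 2 + 6 = 8
N_4 = 2 + 8 = 10

10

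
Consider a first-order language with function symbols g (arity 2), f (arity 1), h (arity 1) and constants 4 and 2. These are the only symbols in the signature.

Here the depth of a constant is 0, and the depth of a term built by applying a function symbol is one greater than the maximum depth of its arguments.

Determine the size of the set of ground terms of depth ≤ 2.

Let N_k = |{terms of depth ≤ k}|. Then N_0 = 2 and N_k = 2 + N_{k-1}^2 + N_{k-1} + N_{k-1} for k ≥ 1 (one summand per function symbol, arity giving the exponent).
N_0 = 2
N_1 = 2 + 2^2 + 2 + 2 = 10
N_2 = 2 + 10^2 + 10 + 10 = 122

122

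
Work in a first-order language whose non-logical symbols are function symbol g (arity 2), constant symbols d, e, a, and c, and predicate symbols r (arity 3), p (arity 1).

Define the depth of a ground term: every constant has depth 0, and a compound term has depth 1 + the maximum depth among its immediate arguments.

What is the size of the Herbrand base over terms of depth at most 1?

First count ground terms of depth ≤ 1.
If N_k denotes the number of depth-≤k ground terms, the 4 constants give N_0 = 4, and each function symbol of arity r contributes N_{k-1}^r new terms at level k: N_k = 4 + N_{k-1}^2.
N_0 = 4
N_1 = 4 + 4^2 = 20
So |H| = 20.
For each predicate symbol, the number of ground atoms is |H| raised to its arity; summing:
  r: 20^3 = 8000;  p: 20
Total ground atoms: 8000 + 20 = 8020.

8020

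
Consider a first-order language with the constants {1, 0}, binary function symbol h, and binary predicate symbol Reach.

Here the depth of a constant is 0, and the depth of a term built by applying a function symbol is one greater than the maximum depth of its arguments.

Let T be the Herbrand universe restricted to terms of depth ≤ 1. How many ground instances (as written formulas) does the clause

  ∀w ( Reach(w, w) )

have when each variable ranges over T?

6

Ground terms of depth ≤ 1:
  Write N_k for the number of ground terms of depth ≤ k. A term of depth ≤ k is either a constant or a function symbol applied to arguments of depth ≤ k−1, so N_k = 2 + N_{k-1}^2.
  N_0 = 2
  N_1 = 2 + 2^2 = 6
  Explicitly: 1, 0, h(1, 1), h(1, 0), h(0, 1), h(0, 0).
So there are 6 ground terms available for substitution.
The clause has 1 distinct variable (w), which appears in the body. In the free term algebra distinct substitutions yield syntactically distinct ground instances.
Number of ground instances = 6.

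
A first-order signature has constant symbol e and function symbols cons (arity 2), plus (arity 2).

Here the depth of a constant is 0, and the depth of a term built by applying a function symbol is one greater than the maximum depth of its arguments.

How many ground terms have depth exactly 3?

Count level by level. With function symbols cons/2, plus/2, the terms of depth ≤ k are the 1 constant together with each function applied to depth-≤(k−1) tuples, so N_k = 1 + N_{k-1}^2 + N_{k-1}^2.
N_0 = 1
N_1 = 1 + 1^2 + 1^2 = 3
N_2 = 1 + 3^2 + 3^2 = 19
N_3 = 1 + 19^2 + 19^2 = 723
Terms of depth exactly 3: N_3 − N_2 = 723 − 19 = 704.

704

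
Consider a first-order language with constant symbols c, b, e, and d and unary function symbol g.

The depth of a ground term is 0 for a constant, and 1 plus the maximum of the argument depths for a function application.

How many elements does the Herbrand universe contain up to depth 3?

16

Count level by level. With function symbols g/1, the terms of depth ≤ k are the 4 constants together with each function applied to depth-≤(k−1) tuples, so N_k = 4 + N_{k-1}.
N_0 = 4
N_1 = 4 + 4 = 8
N_2 = 4 + 8 = 12
N_3 = 4 + 12 = 16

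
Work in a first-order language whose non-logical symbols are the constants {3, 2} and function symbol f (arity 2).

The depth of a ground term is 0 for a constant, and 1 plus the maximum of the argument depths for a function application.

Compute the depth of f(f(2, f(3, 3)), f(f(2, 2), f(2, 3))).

3

depth(f(3, 3)) = 1 + max(0, 0) = 1
depth(f(2, f(3, 3))) = 1 + max(0, 1) = 2
depth(f(2, 2)) = 1 + max(0, 0) = 1
depth(f(2, 3)) = 1 + max(0, 0) = 1
depth(f(f(2, 2), f(2, 3))) = 1 + max(1, 1) = 2
depth(f(f(2, f(3, 3)), f(f(2, 2), f(2, 3)))) = 1 + max(2, 2) = 3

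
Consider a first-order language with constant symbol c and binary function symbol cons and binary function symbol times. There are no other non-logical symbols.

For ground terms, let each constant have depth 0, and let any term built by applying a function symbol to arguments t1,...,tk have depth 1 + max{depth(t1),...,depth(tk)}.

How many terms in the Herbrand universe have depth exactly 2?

Let N_k count ground terms of depth at most k. Each non-constant term of depth ≤ k is some function symbol applied to depth-≤(k−1) arguments, giving N_k = 1 + N_{k-1}^2 + N_{k-1}^2.
N_0 = 1
N_1 = 1 + 1^2 + 1^2 = 3
N_2 = 1 + 3^2 + 3^2 = 19
Terms of depth exactly 2: N_2 − N_1 = 19 − 3 = 16.

16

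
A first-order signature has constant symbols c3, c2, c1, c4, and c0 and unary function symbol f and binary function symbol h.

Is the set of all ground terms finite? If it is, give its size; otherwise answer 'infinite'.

The signature has at least one function symbol (f, arity 1) and at least one constant (c3).
Iterating f gives infinitely many distinct ground terms: c3, f(c3), f(f(c3)), ...
So the Herbrand universe is infinite.

infinite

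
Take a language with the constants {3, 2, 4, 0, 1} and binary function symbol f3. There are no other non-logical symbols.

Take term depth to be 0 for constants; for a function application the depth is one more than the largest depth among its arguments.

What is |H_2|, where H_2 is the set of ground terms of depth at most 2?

Let N_k = |{terms of depth ≤ k}|. Then N_0 = 5 and N_k = 5 + N_{k-1}^2 for k ≥ 1 (one summand per function symbol, arity giving the exponent).
N_0 = 5
N_1 = 5 + 5^2 = 30
N_2 = 5 + 30^2 = 905

905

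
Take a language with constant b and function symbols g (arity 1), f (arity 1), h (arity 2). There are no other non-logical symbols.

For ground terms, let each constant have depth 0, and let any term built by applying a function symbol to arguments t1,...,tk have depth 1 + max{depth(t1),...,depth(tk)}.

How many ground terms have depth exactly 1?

Count level by level. With function symbols g/1, f/1, h/2, the terms of depth ≤ k are the 1 constant together with each function applied to depth-≤(k−1) tuples, so N_k = 1 + N_{k-1} + N_{k-1} + N_{k-1}^2.
N_0 = 1
N_1 = 1 + 1 + 1 + 1^2 = 4
Terms of depth exactly 1: N_1 − N_0 = 4 − 1 = 3.

3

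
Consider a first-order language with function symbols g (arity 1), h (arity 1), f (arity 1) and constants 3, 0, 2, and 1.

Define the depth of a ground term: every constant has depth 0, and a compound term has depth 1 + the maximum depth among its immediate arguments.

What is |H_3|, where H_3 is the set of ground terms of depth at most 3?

160

Let N_k = |{terms of depth ≤ k}|. Then N_0 = 4 and N_k = 4 + N_{k-1} + N_{k-1} + N_{k-1} for k ≥ 1 (one summand per function symbol, arity giving the exponent).
N_0 = 4
N_1 = 4 + 4 + 4 + 4 = 16
N_2 = 4 + 16 + 16 + 16 = 52
N_3 = 4 + 52 + 52 + 52 = 160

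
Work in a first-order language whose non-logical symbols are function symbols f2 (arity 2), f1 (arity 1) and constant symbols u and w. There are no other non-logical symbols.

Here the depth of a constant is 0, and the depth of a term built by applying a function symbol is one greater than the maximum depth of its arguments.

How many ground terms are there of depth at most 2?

If N_k denotes the number of depth-≤k ground terms, the 2 constants give N_0 = 2, and each function symbol of arity r contributes N_{k-1}^r new terms at level k: N_k = 2 + N_{k-1}^2 + N_{k-1}.
N_0 = 2
N_1 = 2 + 2^2 + 2 = 8
N_2 = 2 + 8^2 + 8 = 74

74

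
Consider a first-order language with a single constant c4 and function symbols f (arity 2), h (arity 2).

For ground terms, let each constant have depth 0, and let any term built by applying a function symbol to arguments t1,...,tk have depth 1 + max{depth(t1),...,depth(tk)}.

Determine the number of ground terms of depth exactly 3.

704

Count level by level. With function symbols f/2, h/2, the terms of depth ≤ k are the 1 constant together with each function applied to depth-≤(k−1) tuples, so N_k = 1 + N_{k-1}^2 + N_{k-1}^2.
N_0 = 1
N_1 = 1 + 1^2 + 1^2 = 3
N_2 = 1 + 3^2 + 3^2 = 19
N_3 = 1 + 19^2 + 19^2 = 723
Terms of depth exactly 3: N_3 − N_2 = 723 − 19 = 704.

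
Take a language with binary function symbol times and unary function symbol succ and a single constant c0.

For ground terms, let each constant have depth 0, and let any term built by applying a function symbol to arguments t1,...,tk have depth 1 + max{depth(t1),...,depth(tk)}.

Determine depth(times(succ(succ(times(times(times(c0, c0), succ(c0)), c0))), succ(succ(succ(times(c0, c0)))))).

depth(times(c0, c0)) = 1 + max(0, 0) = 1
depth(succ(c0)) = 1 + depth(c0) = 1 + 0 = 1
depth(times(times(c0, c0), succ(c0))) = 1 + max(1, 1) = 2
depth(times(times(times(c0, c0), succ(c0)), c0)) = 1 + max(2, 0) = 3
depth(succ(times(times(times(c0, c0), succ(c0)), c0))) = 1 + depth(times(times(times(c0, c0), succ(c0)), c0)) = 1 + 3 = 4
depth(succ(succ(times(times(times(c0, c0), succ(c0)), c0)))) = 1 + depth(succ(times(times(times(c0, c0), succ(c0)), c0))) = 1 + 4 = 5
depth(succ(times(c0, c0))) = 1 + depth(times(c0, c0)) = 1 + 1 = 2
depth(succ(succ(times(c0, c0)))) = 1 + depth(succ(times(c0, c0))) = 1 + 2 = 3
depth(succ(succ(succ(times(c0, c0))))) = 1 + depth(succ(succ(times(c0, c0)))) = 1 + 3 = 4
depth(times(succ(succ(times(times(times(c0, c0), succ(c0)), c0))), succ(succ(succ(times(c0, c0)))))) = 1 + max(5, 4) = 6

6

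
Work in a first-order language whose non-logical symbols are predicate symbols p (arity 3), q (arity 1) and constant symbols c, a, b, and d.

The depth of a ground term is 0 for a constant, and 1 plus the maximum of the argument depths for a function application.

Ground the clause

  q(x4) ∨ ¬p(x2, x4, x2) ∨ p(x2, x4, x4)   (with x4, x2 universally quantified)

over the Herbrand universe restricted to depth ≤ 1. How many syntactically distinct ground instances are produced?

Ground terms of depth ≤ 1:
  With no function symbols every ground term is a constant, so there are exactly 4 ground terms at every depth bound.
  N_0 = 4
  N_1 = 4
  Explicitly: c, a, b, d.
So there are 4 ground terms available for substitution.
Each of x4, x2 ranges independently over the available ground terms, and distinct assignments produce distinct instances.
Number of ground instances = 4^2 = 16.

16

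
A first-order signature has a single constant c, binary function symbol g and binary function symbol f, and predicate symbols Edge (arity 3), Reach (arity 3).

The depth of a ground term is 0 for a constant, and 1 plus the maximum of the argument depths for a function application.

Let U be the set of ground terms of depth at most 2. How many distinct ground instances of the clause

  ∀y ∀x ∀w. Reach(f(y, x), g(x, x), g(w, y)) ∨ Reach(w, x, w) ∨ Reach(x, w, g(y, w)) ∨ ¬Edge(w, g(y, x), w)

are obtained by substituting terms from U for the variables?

Ground terms of depth ≤ 2:
  Write N_k for the number of ground terms of depth ≤ k. A term of depth ≤ k is either a constant or a function symbol applied to arguments of depth ≤ k−1, so N_k = 1 + N_{k-1}^2 + N_{k-1}^2.
  N_0 = 1
  N_1 = 1 + 1^2 + 1^2 = 3
  N_2 = 1 + 3^2 + 3^2 = 19
So there are 19 ground terms available for substitution.
Each of y, x, w ranges independently over the available ground terms, and distinct assignments produce distinct instances.
Number of ground instances = 19^3 = 6859.

6859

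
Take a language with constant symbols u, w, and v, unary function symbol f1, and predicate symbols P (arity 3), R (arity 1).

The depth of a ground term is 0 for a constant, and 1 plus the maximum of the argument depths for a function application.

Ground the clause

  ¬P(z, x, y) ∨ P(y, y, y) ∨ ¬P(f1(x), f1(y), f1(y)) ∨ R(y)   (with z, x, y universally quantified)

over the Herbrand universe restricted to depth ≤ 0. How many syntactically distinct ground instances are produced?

27

Ground terms of depth ≤ 0:
  Let N_k count ground terms of depth at most k. Each non-constant term of depth ≤ k is some function symbol applied to depth-≤(k−1) arguments, giving N_k = 3 + N_{k-1}.
  N_0 = 3
  Explicitly: u, w, v.
So there are 3 ground terms available for substitution.
There are 3 variables to instantiate (z, x, y), each occurring in at least one literal, so different choices give different ground instances.
Number of ground instances = 3^3 = 27.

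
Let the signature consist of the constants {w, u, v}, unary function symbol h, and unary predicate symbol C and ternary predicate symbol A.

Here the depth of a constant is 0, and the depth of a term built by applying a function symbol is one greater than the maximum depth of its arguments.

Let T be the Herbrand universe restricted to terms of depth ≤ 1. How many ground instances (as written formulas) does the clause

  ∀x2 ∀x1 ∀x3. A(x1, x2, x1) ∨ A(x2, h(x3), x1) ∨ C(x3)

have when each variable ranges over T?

216

Ground terms of depth ≤ 1:
  Let N_k = |{terms of depth ≤ k}|. Then N_0 = 3 and N_k = 3 + N_{k-1} for k ≥ 1 (one summand per function symbol, arity giving the exponent).
  N_0 = 3
  N_1 = 3 + 3 = 6
  Explicitly: w, u, v, h(w), h(u), h(v).
So there are 6 ground terms available for substitution.
There are 3 variables to instantiate (x2, x1, x3), each occurring in at least one literal, so different choices give different ground instances.
Number of ground instances = 6^3 = 216.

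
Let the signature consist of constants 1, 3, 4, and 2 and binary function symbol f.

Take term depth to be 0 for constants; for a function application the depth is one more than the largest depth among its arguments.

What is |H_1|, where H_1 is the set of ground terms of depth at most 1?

Let N_k = |{terms of depth ≤ k}|. Then N_0 = 4 and N_k = 4 + N_{k-1}^2 for k ≥ 1 (one summand per function symbol, arity giving the exponent).
N_0 = 4
N_1 = 4 + 4^2 = 20

20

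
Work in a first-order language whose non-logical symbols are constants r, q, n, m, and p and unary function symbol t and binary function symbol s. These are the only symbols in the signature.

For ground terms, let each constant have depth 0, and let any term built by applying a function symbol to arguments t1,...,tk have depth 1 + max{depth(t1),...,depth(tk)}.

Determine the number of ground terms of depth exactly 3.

1600230

Count level by level. With function symbols t/1, s/2, the terms of depth ≤ k are the 5 constants together with each function applied to depth-≤(k−1) tuples, so N_k = 5 + N_{k-1} + N_{k-1}^2.
N_0 = 5
N_1 = 5 + 5 + 5^2 = 35
N_2 = 5 + 35 + 35^2 = 1265
N_3 = 5 + 1265 + 1265^2 = 1601495
Terms of depth exactly 3: N_3 − N_2 = 1601495 − 1265 = 1600230.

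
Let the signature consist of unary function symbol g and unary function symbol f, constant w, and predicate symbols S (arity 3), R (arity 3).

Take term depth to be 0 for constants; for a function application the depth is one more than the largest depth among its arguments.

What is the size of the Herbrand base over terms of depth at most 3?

First count ground terms of depth ≤ 3.
Write N_k for the number of ground terms of depth ≤ k. A term of depth ≤ k is either a constant or a function symbol applied to arguments of depth ≤ k−1, so N_k = 1 + N_{k-1} + N_{k-1}.
N_0 = 1
N_1 = 1 + 1 + 1 = 3
N_2 = 1 + 3 + 3 = 7
N_3 = 1 + 7 + 7 = 15
So |H| = 15.
For each predicate symbol, the number of ground atoms is |H| raised to its arity; summing:
  S: 15^3 = 3375;  R: 15^3 = 3375
Total ground atoms: 3375 + 3375 = 6750.

6750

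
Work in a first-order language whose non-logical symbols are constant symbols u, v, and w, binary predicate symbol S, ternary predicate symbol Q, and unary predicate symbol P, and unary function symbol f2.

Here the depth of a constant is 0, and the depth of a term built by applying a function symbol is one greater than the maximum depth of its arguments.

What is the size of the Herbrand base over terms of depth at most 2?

819

First count ground terms of depth ≤ 2.
Let N_k count ground terms of depth at most k. Each non-constant term of depth ≤ k is some function symbol applied to depth-≤(k−1) arguments, giving N_k = 3 + N_{k-1}.
N_0 = 3
N_1 = 3 + 3 = 6
N_2 = 3 + 6 = 9
Explicitly: u, v, w, f2(u), f2(v), f2(w), f2(f2(u)), f2(f2(v)), f2(f2(w)).
So |H| = 9.
For each predicate symbol, the number of ground atoms is |H| raised to its arity; summing:
  S: 9^2 = 81;  Q: 9^3 = 729;  P: 9
Total ground atoms: 81 + 729 + 9 = 819.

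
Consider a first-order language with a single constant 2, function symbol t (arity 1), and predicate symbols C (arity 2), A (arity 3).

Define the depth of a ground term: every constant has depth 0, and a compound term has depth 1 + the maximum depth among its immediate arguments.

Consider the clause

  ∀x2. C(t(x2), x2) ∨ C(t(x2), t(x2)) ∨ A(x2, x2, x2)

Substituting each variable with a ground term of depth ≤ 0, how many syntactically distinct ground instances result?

1

Ground terms of depth ≤ 0:
  Let N_k = |{terms of depth ≤ k}|. Then N_0 = 1 and N_k = 1 + N_{k-1} for k ≥ 1 (one summand per function symbol, arity giving the exponent).
  N_0 = 1
  Explicitly: 2.
So there is exactly 1 ground term available for substitution.
The variable x2 ranges independently over the available ground terms, and distinct assignments produce distinct instances.
Number of ground instances = 1.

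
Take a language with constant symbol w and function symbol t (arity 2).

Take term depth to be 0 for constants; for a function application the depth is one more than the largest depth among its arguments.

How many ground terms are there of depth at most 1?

If N_k denotes the number of depth-≤k ground terms, the 1 constant gives N_0 = 1, and each function symbol of arity r contributes N_{k-1}^r new terms at level k: N_k = 1 + N_{k-1}^2.
N_0 = 1
N_1 = 1 + 1^2 = 2

2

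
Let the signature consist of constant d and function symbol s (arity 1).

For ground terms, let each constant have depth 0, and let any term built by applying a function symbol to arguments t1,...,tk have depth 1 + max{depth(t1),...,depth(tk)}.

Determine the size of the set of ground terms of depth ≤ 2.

3

Let N_k count ground terms of depth at most k. Each non-constant term of depth ≤ k is some function symbol applied to depth-≤(k−1) arguments, giving N_k = 1 + N_{k-1}.
N_0 = 1
N_1 = 1 + 1 = 2
N_2 = 1 + 2 = 3
Explicitly: d, s(d), s(s(d)).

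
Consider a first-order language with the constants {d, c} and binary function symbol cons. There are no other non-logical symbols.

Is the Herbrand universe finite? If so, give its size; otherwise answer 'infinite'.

infinite

The signature has at least one function symbol (cons, arity 2) and at least one constant (d).
Iterating cons gives infinitely many distinct ground terms: d, cons(d, d), cons(cons(d, d), cons(d, d)), ...
So the Herbrand universe is infinite.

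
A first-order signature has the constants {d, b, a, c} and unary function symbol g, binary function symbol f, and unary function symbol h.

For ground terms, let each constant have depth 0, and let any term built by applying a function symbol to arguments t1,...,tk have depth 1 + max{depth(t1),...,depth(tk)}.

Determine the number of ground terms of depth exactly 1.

Write N_k for the number of ground terms of depth ≤ k. A term of depth ≤ k is either a constant or a function symbol applied to arguments of depth ≤ k−1, so N_k = 4 + N_{k-1} + N_{k-1}^2 + N_{k-1}.
N_0 = 4
N_1 = 4 + 4 + 4^2 + 4 = 28
Terms of depth exactly 1: N_1 − N_0 = 28 − 4 = 24.

24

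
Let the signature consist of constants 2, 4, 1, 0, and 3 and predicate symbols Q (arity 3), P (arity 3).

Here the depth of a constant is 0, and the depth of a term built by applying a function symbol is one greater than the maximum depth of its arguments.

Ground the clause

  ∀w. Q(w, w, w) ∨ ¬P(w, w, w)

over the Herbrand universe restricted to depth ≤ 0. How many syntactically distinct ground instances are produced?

5

Ground terms of depth ≤ 0:
  With no function symbols every ground term is a constant, so there are exactly 5 ground terms at every depth bound.
  N_0 = 5
  Explicitly: 2, 4, 1, 0, 3.
So there are 5 ground terms available for substitution.
The clause has 1 distinct variable (w), which appears in the body. In the free term algebra distinct substitutions yield syntactically distinct ground instances.
Number of ground instances = 5.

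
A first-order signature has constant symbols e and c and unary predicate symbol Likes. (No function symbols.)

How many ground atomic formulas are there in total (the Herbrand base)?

With no function symbols, the Herbrand universe is just the 2 constants.
Ground atoms per predicate: Likes: 2.
Herbrand base size = 2 = 2.

2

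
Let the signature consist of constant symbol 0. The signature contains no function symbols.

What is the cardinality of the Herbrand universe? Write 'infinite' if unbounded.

1

There are no function symbols, so the only ground term is the single constant.
The Herbrand universe is {0}, finite with 1 element.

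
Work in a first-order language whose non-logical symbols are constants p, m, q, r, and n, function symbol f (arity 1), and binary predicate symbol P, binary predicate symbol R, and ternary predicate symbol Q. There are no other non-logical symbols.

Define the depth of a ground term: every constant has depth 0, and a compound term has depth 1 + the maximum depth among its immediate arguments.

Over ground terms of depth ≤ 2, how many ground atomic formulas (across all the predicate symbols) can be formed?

First count ground terms of depth ≤ 2.
Let N_k = |{terms of depth ≤ k}|. Then N_0 = 5 and N_k = 5 + N_{k-1} for k ≥ 1 (one summand per function symbol, arity giving the exponent).
N_0 = 5
N_1 = 5 + 5 = 10
N_2 = 5 + 10 = 15
So |H| = 15.
Each predicate of arity r yields |H|^r ground atoms (one per choice of an r-tuple from H):
  P: 15^2 = 225;  R: 15^2 = 225;  Q: 15^3 = 3375
Total ground atoms: 225 + 225 + 3375 = 3825.

3825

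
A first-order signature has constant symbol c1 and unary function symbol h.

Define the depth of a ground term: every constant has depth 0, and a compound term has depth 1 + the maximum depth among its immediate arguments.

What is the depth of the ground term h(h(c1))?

depth(h(c1)) = 1 + depth(c1) = 1 + 0 = 1
depth(h(h(c1))) = 1 + depth(h(c1)) = 1 + 1 = 2

2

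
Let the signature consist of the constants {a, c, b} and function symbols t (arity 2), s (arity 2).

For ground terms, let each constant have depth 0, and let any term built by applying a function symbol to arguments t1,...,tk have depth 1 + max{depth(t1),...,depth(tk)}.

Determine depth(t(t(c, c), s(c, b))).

2

depth(t(c, c)) = 1 + max(0, 0) = 1
depth(s(c, b)) = 1 + max(0, 0) = 1
depth(t(t(c, c), s(c, b))) = 1 + max(1, 1) = 2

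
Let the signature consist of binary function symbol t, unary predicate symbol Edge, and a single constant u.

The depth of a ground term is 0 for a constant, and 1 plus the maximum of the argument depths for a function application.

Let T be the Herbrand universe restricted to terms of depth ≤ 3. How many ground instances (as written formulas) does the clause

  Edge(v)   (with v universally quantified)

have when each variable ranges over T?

Ground terms of depth ≤ 3:
  Write N_k for the number of ground terms of depth ≤ k. A term of depth ≤ k is either a constant or a function symbol applied to arguments of depth ≤ k−1, so N_k = 1 + N_{k-1}^2.
  N_0 = 1
  N_1 = 1 + 1^2 = 2
  N_2 = 1 + 2^2 = 5
  N_3 = 1 + 5^2 = 26
So there are 26 ground terms available for substitution.
The clause has 1 distinct variable (v), which appears in the body. In the free term algebra distinct substitutions yield syntactically distinct ground instances.
Number of ground instances = 26.

26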